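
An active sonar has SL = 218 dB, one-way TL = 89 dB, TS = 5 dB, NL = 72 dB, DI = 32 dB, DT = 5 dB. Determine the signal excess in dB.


SE = SL - 2*TL + TS - NL + DI - DT = 218 - 2*89 + (5) - 72 + 32 - 5 = 0

0 dB


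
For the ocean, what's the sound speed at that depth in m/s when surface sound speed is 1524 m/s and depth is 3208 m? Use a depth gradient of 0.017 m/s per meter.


c = 1524 + 0.017 * 3208 = 1578.536

1578.536 m/s


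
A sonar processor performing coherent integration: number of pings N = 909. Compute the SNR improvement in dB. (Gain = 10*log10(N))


Gain = 10*log10(909) = 29.59

29.59 dB


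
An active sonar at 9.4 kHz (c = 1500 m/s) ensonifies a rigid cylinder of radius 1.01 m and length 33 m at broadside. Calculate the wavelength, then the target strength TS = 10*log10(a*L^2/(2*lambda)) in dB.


Step 1: lambda = c/f = 1500/9400 = 0.15957 m
Step 2: TS = 10*log10(a*L^2/(2*lambda)) = 10*log10(1.01*33^2/(2*0.15957)) = 35.37

35.37 dB


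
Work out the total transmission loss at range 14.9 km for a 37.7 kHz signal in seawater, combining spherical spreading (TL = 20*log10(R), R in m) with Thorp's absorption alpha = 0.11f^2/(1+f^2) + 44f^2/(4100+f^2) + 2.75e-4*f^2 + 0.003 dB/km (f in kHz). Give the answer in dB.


Step 1 (Thorp): alpha = 0.11*1421.29/(1+1421.29) + 44*1421.29/(4100+1421.29) + 2.75e-4*1421.29 + 0.003 = 11.8303 dB/km
Step 2: TL_spread = 20*log10(14900) = 83.46 dB
Step 3: TL_abs = alpha*R = 11.8303 * 14.9 = 176.27 dB
Step 4: TL_total = 83.46 + 176.27 = 259.73

259.73 dB


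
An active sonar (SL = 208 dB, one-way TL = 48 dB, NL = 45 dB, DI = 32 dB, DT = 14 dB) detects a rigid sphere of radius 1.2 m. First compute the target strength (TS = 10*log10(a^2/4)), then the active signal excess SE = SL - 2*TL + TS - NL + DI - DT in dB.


Step 1: TS = 10*log10(1.2^2/4) = -4.44 dB
Step 2: SE = SL - 2*TL + TS - NL + DI - DT = 208 - 2*48 + (-4.44) - 45 + 32 - 14 = 80.56

80.56 dB


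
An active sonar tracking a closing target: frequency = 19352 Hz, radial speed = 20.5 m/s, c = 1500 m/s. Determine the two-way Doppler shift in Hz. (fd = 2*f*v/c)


528.95 Hz


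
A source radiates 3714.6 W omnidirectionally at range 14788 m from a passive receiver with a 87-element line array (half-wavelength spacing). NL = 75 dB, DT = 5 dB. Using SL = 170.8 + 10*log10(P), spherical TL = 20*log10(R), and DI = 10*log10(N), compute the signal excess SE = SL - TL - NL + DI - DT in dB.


Step 1: SL = 170.8 + 10*log10(3714.6) = 206.5 dB
Step 2: TL = 20*log10(14788) = 83.4 dB
Step 3: DI = 10*log10(87) = 19.4 dB
Step 4: SE = SL - TL - NL + DI - DT = 206.5 - 83.4 - 75 + 19.4 - 5 = 62.5

62.5 dB


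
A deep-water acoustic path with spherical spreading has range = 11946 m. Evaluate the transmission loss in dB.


TL = 20*log10(11946) = 81.54

81.54 dB


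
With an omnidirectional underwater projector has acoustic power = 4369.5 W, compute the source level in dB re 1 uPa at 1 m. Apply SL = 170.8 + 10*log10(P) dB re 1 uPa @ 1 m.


SL = 170.8 + 10*log10(4369.5) = 170.8 + 36.4 = 207.2

207.2 dB


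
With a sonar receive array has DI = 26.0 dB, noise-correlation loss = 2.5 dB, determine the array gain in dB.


AG = DI - L_corr = 26.0 - 2.5 = 23.5

23.5 dB


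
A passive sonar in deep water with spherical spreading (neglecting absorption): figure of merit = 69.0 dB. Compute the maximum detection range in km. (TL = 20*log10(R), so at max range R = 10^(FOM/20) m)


2.82 km


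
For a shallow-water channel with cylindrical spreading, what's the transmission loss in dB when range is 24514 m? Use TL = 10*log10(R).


TL = 10*log10(24514) = 43.89

43.89 dB


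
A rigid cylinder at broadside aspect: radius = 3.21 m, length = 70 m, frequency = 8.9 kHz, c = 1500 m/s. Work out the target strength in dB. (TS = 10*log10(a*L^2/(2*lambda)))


lambda = 1500/8900 = 0.16854 m
TS = 10*log10(3.21*70^2/(2*0.16854)) = 46.69

46.69 dB


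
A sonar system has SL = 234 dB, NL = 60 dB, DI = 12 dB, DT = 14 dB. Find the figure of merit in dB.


FOM = SL - NL + DI - DT = 234 - 60 + 12 - 14 = 172

172 dB


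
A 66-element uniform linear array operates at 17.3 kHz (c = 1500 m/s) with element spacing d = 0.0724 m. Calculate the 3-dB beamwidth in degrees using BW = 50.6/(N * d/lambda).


Step 1: lambda = 1500/17300 = 0.08671 m
Step 2: d/lambda = 0.0724/0.08671 = 0.835
Step 3: BW = 50.6/(N * d/lambda) = 50.6/(66 * 0.835) = 0.92

0.92 deg


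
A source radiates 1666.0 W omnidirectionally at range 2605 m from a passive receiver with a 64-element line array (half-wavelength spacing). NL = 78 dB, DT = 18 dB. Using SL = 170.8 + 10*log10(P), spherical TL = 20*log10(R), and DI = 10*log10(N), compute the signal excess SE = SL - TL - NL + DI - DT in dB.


56.76 dB


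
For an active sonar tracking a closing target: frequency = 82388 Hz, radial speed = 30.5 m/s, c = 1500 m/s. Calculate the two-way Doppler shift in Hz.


fd = 2*f*v/c = 2 * 82388 * 30.5 / 1500 = 3350.45

3350.45 Hz


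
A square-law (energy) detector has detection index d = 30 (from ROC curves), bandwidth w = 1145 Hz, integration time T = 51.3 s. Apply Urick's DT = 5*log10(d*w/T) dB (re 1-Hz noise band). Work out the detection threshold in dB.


DT = 5*log10(d*w/T) = 5*log10(30 * 1145 / 51.3) = 5*log10(669.59) = 14.13

14.13 dB


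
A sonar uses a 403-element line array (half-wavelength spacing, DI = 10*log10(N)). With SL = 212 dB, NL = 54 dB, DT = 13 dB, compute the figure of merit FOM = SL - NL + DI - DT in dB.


Step 1: DI = 10*log10(403) = 26.05 dB
Step 2: FOM = SL - NL + DI - DT = 212 - 54 + 26.05 - 13 = 171.05

171.05 dB


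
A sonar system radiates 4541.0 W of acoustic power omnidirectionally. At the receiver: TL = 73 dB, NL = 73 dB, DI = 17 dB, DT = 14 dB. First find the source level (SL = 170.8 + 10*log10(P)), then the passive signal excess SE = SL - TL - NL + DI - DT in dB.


Step 1: SL = 170.8 + 10*log10(4541.0) = 207.37 dB
Step 2: SE = SL - TL - NL + DI - DT = 207.37 - 73 - 73 + 17 - 14 = 64.37

64.37 dB


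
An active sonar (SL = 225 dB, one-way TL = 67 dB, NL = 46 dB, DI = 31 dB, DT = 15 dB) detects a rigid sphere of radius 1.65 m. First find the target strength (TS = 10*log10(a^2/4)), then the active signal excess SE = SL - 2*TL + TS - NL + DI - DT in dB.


Step 1: TS = 10*log10(1.65^2/4) = -1.67 dB
Step 2: SE = SL - 2*TL + TS - NL + DI - DT = 225 - 2*67 + (-1.67) - 46 + 31 - 15 = 59.33

59.33 dB


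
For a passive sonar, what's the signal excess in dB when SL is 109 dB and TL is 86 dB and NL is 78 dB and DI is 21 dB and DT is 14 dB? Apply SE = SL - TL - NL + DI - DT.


SE = SL - TL - NL + DI - DT = 109 - 86 - 78 + 21 - 14 = -48

-48 dB


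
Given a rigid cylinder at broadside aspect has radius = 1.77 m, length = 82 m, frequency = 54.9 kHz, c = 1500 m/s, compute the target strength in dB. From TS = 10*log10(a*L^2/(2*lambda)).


53.38 dB


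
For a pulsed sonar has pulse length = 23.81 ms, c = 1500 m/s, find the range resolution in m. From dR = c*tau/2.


17.8575 m


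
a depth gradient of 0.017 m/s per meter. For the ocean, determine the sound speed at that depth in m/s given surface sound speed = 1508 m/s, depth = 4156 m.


c = 1508 + 0.017 * 4156 = 1578.652

1578.652 m/s


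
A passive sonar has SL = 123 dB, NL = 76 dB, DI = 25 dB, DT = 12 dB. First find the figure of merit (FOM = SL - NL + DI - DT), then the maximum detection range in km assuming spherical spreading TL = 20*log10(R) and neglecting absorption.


Step 1: FOM = SL - NL + DI - DT = 123 - 76 + 25 - 12 = 60 dB
Step 2: at max range FOM = TL = 20*log10(R), so R = 10^(60/20) = 1000.0 m = 1.0 km

1.0 km


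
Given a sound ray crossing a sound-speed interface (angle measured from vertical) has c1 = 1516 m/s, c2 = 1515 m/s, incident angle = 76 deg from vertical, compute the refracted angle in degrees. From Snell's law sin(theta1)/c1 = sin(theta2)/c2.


75.85 deg


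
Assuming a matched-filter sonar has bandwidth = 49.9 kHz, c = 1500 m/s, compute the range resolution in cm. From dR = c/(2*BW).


dR = c/(2*BW) = 1500 / (2 * 49.9e3) = 0.015 m = 1.5 cm

1.5 cm


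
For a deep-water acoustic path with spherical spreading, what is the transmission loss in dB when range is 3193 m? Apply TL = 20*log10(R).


TL = 20*log10(3193) = 70.08

70.08 dB


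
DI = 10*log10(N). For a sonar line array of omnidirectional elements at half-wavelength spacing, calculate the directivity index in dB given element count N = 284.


DI = 10*log10(284) = 24.53

24.53 dB


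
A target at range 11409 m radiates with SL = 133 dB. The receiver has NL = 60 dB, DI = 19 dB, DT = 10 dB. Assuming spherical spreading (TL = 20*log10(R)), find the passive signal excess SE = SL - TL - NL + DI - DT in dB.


0.86 dB


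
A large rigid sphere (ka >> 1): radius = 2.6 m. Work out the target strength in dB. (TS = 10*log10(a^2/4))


TS = 10*log10(2.6^2 / 4) = 10*log10(1.69) = 2.28

2.28 dB


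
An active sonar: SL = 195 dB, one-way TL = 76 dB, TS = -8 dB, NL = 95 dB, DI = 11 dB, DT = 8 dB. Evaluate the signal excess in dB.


SE = SL - 2*TL + TS - NL + DI - DT = 195 - 2*76 + (-8) - 95 + 11 - 8 = -57

-57 dB


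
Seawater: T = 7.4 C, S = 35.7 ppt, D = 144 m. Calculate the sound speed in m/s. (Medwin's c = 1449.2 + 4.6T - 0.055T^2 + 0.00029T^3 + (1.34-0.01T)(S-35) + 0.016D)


c = 1449.2 + 4.6*7.4 - 0.055*7.4^2 + 0.00029*7.4^3 + (1.34 - 0.01*7.4)*(35.7 - 35) + 0.016*144 = 1483.54

1483.54 m/s


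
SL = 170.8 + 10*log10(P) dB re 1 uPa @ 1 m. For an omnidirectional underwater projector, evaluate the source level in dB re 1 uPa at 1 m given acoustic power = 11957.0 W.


SL = 170.8 + 10*log10(11957.0) = 170.8 + 40.78 = 211.58

211.58 dB


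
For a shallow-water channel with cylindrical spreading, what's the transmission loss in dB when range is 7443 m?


TL = 10*log10(7443) = 38.72

38.72 dB


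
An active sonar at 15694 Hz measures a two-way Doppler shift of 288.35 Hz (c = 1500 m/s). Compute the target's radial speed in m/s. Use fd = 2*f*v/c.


13.78 m/s


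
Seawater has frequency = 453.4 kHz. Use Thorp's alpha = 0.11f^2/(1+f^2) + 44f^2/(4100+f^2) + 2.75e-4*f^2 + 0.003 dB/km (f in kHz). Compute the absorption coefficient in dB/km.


f^2 = 205571.56
alpha = 0.11*205571.56/(1+205571.56) + 44*205571.56/(4100+205571.56) + 2.75e-4*205571.56 + 0.003 = 99.785

99.785 dB/km


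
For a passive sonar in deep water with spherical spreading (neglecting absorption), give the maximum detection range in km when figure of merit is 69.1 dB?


At max range FOM = TL, so 20*log10(R) = 69.1
R = 10^(69.1/20) = 2851.02 m = 2.85 km

2.85 km


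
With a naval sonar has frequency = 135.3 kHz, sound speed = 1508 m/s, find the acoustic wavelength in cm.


lambda = c/f = 1508 / 135300 = 0.0111 m = 1.11 cm

1.11 cm


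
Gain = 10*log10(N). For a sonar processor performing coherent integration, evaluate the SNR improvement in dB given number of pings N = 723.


Gain = 10*log10(723) = 28.59

28.59 dB


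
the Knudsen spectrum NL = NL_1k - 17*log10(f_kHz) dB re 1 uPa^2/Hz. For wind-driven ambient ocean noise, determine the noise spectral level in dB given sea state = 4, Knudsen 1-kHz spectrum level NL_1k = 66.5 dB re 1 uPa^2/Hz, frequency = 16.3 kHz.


NL = NL_1k - 17*log10(f_kHz) = 66.5 - 17*log10(16.3) = 66.5 - (20.61) = 45.89

45.89 dB


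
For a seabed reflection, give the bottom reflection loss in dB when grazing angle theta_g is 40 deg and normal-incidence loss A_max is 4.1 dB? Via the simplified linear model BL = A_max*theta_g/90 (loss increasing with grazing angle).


BL = A_max * theta_g / 90 = 4.1 * 40 / 90 = 1.82

1.82 dB


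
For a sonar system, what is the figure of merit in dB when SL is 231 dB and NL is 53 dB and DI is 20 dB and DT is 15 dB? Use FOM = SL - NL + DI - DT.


FOM = SL - NL + DI - DT = 231 - 53 + 20 - 15 = 183

183 dB


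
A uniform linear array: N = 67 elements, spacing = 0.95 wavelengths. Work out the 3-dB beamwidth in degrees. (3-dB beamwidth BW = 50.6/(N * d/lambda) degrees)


0.79 deg


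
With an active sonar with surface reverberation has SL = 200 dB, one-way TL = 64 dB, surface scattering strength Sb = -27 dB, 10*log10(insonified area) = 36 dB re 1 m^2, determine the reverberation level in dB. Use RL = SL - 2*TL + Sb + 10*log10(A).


RL = SL - 2*TL + Sb + 10*log10(A) = 200 - 2*64 + (-27) + 36 = 81

81 dB


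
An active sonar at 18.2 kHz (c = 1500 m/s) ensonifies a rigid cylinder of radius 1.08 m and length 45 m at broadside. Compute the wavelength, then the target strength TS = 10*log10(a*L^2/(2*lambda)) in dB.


Step 1: lambda = c/f = 1500/18200 = 0.08242 m
Step 2: TS = 10*log10(a*L^2/(2*lambda)) = 10*log10(1.08*45^2/(2*0.08242)) = 41.23

41.23 dB


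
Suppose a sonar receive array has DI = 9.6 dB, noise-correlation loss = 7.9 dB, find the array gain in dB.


AG = DI - L_corr = 9.6 - 7.9 = 1.7

1.7 dB


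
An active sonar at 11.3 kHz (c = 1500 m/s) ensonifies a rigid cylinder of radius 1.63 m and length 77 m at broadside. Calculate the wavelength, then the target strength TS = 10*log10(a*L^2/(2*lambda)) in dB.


Step 1: lambda = c/f = 1500/11300 = 0.13274 m
Step 2: TS = 10*log10(a*L^2/(2*lambda)) = 10*log10(1.63*77^2/(2*0.13274)) = 45.61

45.61 dB


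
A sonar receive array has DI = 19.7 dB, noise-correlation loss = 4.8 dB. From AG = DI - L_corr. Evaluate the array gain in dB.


14.9 dB


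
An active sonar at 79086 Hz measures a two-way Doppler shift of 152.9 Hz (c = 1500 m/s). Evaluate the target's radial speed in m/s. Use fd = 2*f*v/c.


From fd = 2*f*v/c, v = c*fd/(2*f) = 1500 * 152.9 / (2*79086) = 1.45

1.45 m/s


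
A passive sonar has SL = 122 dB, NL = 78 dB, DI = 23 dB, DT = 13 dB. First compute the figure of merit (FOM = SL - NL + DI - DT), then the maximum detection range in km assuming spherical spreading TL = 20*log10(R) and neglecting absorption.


Step 1: FOM = SL - NL + DI - DT = 122 - 78 + 23 - 13 = 54 dB
Step 2: at max range FOM = TL = 20*log10(R), so R = 10^(54/20) = 501.19 m = 0.5 km

0.5 km


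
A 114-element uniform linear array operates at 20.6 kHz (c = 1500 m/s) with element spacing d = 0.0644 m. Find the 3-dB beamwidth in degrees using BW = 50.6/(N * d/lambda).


Step 1: lambda = 1500/20600 = 0.07282 m
Step 2: d/lambda = 0.0644/0.07282 = 0.8844
Step 3: BW = 50.6/(N * d/lambda) = 50.6/(114 * 0.8844) = 0.5

0.5 deg


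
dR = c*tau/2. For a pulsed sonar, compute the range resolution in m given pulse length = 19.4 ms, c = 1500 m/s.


dR = c*tau/2 = 1500 * 19.4e-3 / 2 = 14.55

14.55 m


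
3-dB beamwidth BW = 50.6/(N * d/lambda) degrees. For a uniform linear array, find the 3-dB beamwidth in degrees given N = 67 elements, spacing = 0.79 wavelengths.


BW = 50.6 / (67 * 0.79) = 50.6 / 52.93 = 0.96

0.96 deg


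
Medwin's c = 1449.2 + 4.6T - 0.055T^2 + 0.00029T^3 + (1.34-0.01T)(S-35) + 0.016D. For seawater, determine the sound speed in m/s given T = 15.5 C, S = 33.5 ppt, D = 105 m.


c = 1449.2 + 4.6*15.5 - 0.055*15.5^2 + 0.00029*15.5^3 + (1.34 - 0.01*15.5)*(33.5 - 35) + 0.016*105 = 1508.27

1508.27 m/s


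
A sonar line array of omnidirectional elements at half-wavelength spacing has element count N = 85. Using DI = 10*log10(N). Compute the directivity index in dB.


DI = 10*log10(85) = 19.29

19.29 dB


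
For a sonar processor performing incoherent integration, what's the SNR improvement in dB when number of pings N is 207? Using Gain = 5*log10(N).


Gain = 5*log10(207) = 11.58

11.58 dB


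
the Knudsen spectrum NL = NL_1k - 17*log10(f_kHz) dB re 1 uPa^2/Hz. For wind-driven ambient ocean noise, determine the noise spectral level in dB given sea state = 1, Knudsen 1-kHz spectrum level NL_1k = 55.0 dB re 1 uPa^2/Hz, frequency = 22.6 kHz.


NL = NL_1k - 17*log10(f_kHz) = 55.0 - 17*log10(22.6) = 55.0 - (23.02) = 31.98

31.98 dB


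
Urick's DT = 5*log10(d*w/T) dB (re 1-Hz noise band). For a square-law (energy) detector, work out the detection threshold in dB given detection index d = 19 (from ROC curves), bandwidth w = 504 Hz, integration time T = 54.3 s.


11.23 dB


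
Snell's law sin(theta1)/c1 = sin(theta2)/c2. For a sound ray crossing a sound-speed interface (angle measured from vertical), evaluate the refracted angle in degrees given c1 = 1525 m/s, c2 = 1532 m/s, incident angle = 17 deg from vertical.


sin(theta2) = (c2/c1)*sin(theta1) = (1532/1525)*sin(17 deg) = 0.29371
theta2 = arcsin(0.29371) = 17.08

17.08 deg


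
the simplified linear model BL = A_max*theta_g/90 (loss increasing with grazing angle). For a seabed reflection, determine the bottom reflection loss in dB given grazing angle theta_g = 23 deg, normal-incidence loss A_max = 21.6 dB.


BL = A_max * theta_g / 90 = 21.6 * 23 / 90 = 5.52

5.52 dB


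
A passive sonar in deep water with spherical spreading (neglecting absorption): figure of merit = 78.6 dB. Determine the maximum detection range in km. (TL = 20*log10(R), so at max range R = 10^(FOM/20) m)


8.51 km


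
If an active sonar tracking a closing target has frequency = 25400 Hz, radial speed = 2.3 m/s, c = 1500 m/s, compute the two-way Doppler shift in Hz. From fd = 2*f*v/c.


fd = 2*f*v/c = 2 * 25400 * 2.3 / 1500 = 77.89

77.89 Hz


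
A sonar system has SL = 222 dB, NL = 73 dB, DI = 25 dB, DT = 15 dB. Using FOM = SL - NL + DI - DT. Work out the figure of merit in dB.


FOM = SL - NL + DI - DT = 222 - 73 + 25 - 15 = 159

159 dB


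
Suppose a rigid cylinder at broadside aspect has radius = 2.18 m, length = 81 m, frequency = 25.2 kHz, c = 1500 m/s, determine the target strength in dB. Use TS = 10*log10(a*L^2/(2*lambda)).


lambda = 1500/25200 = 0.05952 m
TS = 10*log10(2.18*81^2/(2*0.05952)) = 50.8

50.8 dB


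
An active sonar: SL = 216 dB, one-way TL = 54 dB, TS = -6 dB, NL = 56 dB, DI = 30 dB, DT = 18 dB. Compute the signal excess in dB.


SE = SL - 2*TL + TS - NL + DI - DT = 216 - 2*54 + (-6) - 56 + 30 - 18 = 58

58 dB


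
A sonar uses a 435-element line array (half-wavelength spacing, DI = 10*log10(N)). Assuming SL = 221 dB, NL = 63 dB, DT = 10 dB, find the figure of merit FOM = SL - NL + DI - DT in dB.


Step 1: DI = 10*log10(435) = 26.38 dB
Step 2: FOM = SL - NL + DI - DT = 221 - 63 + 26.38 - 10 = 174.38

174.38 dB


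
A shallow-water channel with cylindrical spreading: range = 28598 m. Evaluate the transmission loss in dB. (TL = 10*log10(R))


TL = 10*log10(28598) = 44.56

44.56 dB


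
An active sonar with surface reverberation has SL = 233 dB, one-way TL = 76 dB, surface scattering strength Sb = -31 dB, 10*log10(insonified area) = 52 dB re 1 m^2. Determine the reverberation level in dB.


RL = SL - 2*TL + Sb + 10*log10(A) = 233 - 2*76 + (-31) + 52 = 102

102 dB


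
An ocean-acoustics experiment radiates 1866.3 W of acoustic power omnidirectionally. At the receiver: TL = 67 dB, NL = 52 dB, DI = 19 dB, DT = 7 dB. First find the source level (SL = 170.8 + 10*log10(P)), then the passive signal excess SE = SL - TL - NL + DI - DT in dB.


Step 1: SL = 170.8 + 10*log10(1866.3) = 203.51 dB
Step 2: SE = SL - TL - NL + DI - DT = 203.51 - 67 - 52 + 19 - 7 = 96.51

96.51 dB


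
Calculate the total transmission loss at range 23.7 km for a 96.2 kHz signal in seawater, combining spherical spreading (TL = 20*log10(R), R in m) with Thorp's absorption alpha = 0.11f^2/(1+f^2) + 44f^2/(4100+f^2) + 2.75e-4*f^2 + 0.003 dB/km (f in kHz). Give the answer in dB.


873.13 dB


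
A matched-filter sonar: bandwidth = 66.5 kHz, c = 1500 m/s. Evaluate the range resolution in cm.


dR = c/(2*BW) = 1500 / (2 * 66.5e3) = 0.0113 m = 1.13 cm

1.13 cm


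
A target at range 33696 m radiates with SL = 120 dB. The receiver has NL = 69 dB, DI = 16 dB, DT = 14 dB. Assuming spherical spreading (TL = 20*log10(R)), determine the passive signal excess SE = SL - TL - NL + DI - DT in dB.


-37.55 dB


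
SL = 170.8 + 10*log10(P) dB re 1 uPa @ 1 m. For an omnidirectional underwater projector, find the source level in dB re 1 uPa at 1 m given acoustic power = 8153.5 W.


209.91 dB


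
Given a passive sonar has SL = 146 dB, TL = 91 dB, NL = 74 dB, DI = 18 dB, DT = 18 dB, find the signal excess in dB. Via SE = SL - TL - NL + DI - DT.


SE = SL - TL - NL + DI - DT = 146 - 91 - 74 + 18 - 18 = -19

-19 dB


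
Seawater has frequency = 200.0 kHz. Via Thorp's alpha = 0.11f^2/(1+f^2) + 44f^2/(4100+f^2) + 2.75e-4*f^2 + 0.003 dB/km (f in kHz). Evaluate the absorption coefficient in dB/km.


51.022 dB/km


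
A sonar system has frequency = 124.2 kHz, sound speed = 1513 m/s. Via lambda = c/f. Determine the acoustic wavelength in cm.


lambda = c/f = 1513 / 124200 = 0.0122 m = 1.22 cm

1.22 cm


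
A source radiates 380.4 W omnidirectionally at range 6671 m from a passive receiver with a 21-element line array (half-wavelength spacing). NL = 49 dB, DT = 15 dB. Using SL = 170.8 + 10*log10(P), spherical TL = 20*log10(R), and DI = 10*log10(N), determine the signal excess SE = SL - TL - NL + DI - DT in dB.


Step 1: SL = 170.8 + 10*log10(380.4) = 196.6 dB
Step 2: TL = 20*log10(6671) = 76.48 dB
Step 3: DI = 10*log10(21) = 13.22 dB
Step 4: SE = SL - TL - NL + DI - DT = 196.6 - 76.48 - 49 + 13.22 - 15 = 69.34

69.34 dB


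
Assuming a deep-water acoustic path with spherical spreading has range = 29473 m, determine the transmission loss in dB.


89.39 dB


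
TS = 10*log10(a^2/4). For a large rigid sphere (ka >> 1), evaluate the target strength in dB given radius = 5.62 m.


8.97 dB


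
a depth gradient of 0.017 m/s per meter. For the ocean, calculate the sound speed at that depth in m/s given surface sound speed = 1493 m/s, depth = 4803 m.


c = 1493 + 0.017 * 4803 = 1574.651

1574.651 m/s


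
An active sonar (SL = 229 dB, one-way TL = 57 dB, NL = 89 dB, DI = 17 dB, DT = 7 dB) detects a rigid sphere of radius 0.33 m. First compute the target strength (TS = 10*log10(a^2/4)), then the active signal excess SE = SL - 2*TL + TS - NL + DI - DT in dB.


Step 1: TS = 10*log10(0.33^2/4) = -15.65 dB
Step 2: SE = SL - 2*TL + TS - NL + DI - DT = 229 - 2*57 + (-15.65) - 89 + 17 - 7 = 20.35

20.35 dB


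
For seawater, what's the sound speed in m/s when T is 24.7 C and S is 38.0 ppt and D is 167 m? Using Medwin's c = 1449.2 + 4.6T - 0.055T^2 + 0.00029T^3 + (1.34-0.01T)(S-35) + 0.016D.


c = 1449.2 + 4.6*24.7 - 0.055*24.7^2 + 0.00029*24.7^3 + (1.34 - 0.01*24.7)*(38.0 - 35) + 0.016*167 = 1539.59

1539.59 m/s


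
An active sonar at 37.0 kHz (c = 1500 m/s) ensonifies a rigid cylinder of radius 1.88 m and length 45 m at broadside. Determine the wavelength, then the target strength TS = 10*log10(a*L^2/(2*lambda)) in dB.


Step 1: lambda = c/f = 1500/37000 = 0.04054 m
Step 2: TS = 10*log10(a*L^2/(2*lambda)) = 10*log10(1.88*45^2/(2*0.04054)) = 46.72

46.72 dB


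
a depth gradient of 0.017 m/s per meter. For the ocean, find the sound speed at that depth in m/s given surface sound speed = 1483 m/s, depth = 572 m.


1492.724 m/s


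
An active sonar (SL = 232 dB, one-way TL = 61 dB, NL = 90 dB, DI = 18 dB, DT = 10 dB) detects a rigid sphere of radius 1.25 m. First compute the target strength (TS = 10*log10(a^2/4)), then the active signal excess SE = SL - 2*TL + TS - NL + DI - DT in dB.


Step 1: TS = 10*log10(1.25^2/4) = -4.08 dB
Step 2: SE = SL - 2*TL + TS - NL + DI - DT = 232 - 2*61 + (-4.08) - 90 + 18 - 10 = 23.92

23.92 dB


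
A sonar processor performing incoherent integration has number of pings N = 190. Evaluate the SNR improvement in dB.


Gain = 5*log10(190) = 11.39

11.39 dB


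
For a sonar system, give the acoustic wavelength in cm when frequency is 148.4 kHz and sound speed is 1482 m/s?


lambda = c/f = 1482 / 148400 = 0.01 m = 1.0 cm

1.0 cm


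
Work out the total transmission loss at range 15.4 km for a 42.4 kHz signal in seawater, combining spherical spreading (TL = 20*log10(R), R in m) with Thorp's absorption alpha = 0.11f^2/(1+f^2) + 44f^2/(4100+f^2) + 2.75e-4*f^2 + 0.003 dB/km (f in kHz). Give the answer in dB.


Step 1 (Thorp): alpha = 0.11*1797.76/(1+1797.76) + 44*1797.76/(4100+1797.76) + 2.75e-4*1797.76 + 0.003 = 14.0194 dB/km
Step 2: TL_spread = 20*log10(15400) = 83.75 dB
Step 3: TL_abs = alpha*R = 14.0194 * 15.4 = 215.9 dB
Step 4: TL_total = 83.75 + 215.9 = 299.65

299.65 dB


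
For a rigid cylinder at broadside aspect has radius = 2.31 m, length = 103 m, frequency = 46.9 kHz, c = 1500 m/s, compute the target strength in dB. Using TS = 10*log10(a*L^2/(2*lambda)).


lambda = 1500/46900 = 0.03198 m
TS = 10*log10(2.31*103^2/(2*0.03198)) = 55.83

55.83 dB


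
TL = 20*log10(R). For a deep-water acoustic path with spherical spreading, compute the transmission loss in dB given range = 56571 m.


95.05 dB


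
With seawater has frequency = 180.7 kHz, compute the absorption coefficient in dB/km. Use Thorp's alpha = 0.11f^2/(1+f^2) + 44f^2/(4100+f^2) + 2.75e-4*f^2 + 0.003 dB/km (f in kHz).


48.184 dB/km


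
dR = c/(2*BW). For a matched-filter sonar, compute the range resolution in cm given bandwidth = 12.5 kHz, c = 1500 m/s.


6.0 cm


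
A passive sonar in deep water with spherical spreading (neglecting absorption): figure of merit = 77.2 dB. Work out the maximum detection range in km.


7.24 km


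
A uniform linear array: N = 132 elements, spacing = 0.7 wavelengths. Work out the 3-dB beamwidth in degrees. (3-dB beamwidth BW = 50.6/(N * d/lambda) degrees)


BW = 50.6 / (132 * 0.7) = 50.6 / 92.4 = 0.55

0.55 deg


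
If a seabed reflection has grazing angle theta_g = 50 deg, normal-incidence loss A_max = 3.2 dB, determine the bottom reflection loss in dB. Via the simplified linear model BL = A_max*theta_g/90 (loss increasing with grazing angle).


1.78 dB


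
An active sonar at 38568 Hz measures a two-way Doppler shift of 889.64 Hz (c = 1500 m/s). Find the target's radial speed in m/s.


17.3 m/s


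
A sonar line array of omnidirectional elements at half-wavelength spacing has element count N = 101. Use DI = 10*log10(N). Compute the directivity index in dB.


DI = 10*log10(101) = 20.04

20.04 dB


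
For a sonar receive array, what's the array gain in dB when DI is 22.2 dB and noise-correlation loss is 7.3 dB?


14.9 dB


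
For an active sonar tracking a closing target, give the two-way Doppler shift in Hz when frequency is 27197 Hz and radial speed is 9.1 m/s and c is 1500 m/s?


fd = 2*f*v/c = 2 * 27197 * 9.1 / 1500 = 329.99

329.99 Hz


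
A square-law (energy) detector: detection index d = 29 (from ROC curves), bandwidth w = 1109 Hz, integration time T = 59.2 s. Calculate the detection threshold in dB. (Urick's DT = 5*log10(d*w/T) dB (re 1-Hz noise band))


DT = 5*log10(d*w/T) = 5*log10(29 * 1109 / 59.2) = 5*log10(543.26) = 13.68

13.68 dB


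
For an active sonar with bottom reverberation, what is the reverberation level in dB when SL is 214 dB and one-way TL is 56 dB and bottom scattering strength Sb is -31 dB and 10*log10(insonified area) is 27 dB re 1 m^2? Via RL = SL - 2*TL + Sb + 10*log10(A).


RL = SL - 2*TL + Sb + 10*log10(A) = 214 - 2*56 + (-31) + 27 = 98

98 dB


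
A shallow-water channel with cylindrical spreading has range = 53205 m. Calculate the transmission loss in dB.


TL = 10*log10(53205) = 47.26

47.26 dB


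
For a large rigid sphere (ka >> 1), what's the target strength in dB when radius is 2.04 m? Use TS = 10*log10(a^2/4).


0.17 dB


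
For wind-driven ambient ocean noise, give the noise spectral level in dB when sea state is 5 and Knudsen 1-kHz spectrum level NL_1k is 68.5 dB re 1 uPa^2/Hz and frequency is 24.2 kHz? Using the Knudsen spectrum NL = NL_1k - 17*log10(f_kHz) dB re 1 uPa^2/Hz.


44.98 dB


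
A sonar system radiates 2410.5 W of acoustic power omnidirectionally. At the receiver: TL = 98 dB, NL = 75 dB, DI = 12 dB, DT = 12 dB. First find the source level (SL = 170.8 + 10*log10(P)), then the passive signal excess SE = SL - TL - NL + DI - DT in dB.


Step 1: SL = 170.8 + 10*log10(2410.5) = 204.62 dB
Step 2: SE = SL - TL - NL + DI - DT = 204.62 - 98 - 75 + 12 - 12 = 31.62

31.62 dB


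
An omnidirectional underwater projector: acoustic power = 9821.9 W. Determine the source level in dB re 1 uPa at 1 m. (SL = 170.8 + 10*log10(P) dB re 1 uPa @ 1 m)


210.72 dB


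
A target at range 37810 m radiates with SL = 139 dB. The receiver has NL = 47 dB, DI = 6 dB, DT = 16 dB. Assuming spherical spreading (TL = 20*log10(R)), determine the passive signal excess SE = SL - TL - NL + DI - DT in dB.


Step 1: TL = 20*log10(37810) = 91.55 dB
Step 2: SE = 139 - 91.55 - 47 + 6 - 16 = -9.55

-9.55 dB


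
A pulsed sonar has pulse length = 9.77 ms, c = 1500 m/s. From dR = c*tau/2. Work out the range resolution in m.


7.3275 m


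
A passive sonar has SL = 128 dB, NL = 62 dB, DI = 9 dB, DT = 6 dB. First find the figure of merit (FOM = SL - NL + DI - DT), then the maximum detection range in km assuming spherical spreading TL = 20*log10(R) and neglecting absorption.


Step 1: FOM = SL - NL + DI - DT = 128 - 62 + 9 - 6 = 69 dB
Step 2: at max range FOM = TL = 20*log10(R), so R = 10^(69/20) = 2818.38 m = 2.82 km

2.82 km


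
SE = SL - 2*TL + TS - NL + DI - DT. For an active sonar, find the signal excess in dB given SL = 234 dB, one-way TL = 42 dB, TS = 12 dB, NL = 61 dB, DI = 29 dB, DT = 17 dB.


SE = SL - 2*TL + TS - NL + DI - DT = 234 - 2*42 + (12) - 61 + 29 - 17 = 113

113 dB


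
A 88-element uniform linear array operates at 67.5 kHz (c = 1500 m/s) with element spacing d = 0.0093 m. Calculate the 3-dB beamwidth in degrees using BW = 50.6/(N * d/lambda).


1.37 deg


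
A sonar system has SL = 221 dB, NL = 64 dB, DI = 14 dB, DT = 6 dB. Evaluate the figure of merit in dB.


FOM = SL - NL + DI - DT = 221 - 64 + 14 - 6 = 165

165 dB


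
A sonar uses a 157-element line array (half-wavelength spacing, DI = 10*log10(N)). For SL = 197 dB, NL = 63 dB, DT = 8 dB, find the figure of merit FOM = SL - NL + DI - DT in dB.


Step 1: DI = 10*log10(157) = 21.96 dB
Step 2: FOM = SL - NL + DI - DT = 197 - 63 + 21.96 - 8 = 147.96

147.96 dB


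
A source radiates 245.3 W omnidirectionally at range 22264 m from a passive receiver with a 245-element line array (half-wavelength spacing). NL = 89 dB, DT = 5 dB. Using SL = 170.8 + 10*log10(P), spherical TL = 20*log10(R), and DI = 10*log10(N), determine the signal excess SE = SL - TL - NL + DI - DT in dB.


Step 1: SL = 170.8 + 10*log10(245.3) = 194.7 dB
Step 2: TL = 20*log10(22264) = 86.95 dB
Step 3: DI = 10*log10(245) = 23.89 dB
Step 4: SE = SL - TL - NL + DI - DT = 194.7 - 86.95 - 89 + 23.89 - 5 = 37.64

37.64 dB


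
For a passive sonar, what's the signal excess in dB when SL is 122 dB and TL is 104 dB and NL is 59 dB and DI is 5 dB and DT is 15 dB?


SE = SL - TL - NL + DI - DT = 122 - 104 - 59 + 5 - 15 = -51

-51 dB


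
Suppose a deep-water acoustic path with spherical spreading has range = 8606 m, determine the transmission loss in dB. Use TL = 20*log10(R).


TL = 20*log10(8606) = 78.7

78.7 dB


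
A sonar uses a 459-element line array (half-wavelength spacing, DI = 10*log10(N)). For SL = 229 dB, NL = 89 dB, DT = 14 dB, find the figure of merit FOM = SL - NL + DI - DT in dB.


Step 1: DI = 10*log10(459) = 26.62 dB
Step 2: FOM = SL - NL + DI - DT = 229 - 89 + 26.62 - 14 = 152.62

152.62 dB


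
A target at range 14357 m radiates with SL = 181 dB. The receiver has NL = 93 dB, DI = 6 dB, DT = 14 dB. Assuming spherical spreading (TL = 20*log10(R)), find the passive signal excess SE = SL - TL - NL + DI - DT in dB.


-3.14 dB


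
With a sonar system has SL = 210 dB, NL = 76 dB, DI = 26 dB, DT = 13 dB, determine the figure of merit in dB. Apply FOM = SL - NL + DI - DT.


147 dB


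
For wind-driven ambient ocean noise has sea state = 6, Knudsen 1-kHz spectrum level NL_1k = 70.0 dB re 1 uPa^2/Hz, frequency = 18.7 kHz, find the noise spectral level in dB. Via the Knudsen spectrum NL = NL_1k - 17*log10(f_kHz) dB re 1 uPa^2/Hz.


NL = NL_1k - 17*log10(f_kHz) = 70.0 - 17*log10(18.7) = 70.0 - (21.62) = 48.38

48.38 dB


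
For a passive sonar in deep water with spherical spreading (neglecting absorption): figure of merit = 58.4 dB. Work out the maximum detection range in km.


At max range FOM = TL, so 20*log10(R) = 58.4
R = 10^(58.4/20) = 831.76 m = 0.83 km

0.83 km


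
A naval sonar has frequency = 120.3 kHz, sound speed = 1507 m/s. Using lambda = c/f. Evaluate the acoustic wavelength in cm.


1.25 cm


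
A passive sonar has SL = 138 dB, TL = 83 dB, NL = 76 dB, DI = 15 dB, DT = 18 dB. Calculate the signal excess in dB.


SE = SL - TL - NL + DI - DT = 138 - 83 - 76 + 15 - 18 = -24

-24 dB


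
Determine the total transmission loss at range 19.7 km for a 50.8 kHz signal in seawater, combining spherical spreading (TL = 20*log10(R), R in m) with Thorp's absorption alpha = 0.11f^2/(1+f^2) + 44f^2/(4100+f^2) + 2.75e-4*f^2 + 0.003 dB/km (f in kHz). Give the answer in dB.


436.93 dB


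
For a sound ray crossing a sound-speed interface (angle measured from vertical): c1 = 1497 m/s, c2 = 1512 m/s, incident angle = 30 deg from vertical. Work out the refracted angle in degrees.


sin(theta2) = (c2/c1)*sin(theta1) = (1512/1497)*sin(30 deg) = 0.50501
theta2 = arcsin(0.50501) = 30.33

30.33 deg


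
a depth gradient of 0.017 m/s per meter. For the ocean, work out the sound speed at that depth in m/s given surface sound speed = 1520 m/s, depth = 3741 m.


c = 1520 + 0.017 * 3741 = 1583.597

1583.597 m/s


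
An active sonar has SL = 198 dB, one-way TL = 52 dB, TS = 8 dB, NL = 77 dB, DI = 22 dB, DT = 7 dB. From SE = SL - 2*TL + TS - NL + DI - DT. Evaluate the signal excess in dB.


40 dB


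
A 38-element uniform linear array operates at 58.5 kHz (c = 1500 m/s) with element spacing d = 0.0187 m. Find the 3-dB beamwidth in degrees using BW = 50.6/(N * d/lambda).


Step 1: lambda = 1500/58500 = 0.02564 m
Step 2: d/lambda = 0.0187/0.02564 = 0.7293
Step 3: BW = 50.6/(N * d/lambda) = 50.6/(38 * 0.7293) = 1.83

1.83 deg


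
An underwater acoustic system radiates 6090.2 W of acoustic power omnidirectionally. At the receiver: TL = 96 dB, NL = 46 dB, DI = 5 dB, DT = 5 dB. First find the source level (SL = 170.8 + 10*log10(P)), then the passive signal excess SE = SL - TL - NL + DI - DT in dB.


Step 1: SL = 170.8 + 10*log10(6090.2) = 208.65 dB
Step 2: SE = SL - TL - NL + DI - DT = 208.65 - 96 - 46 + 5 - 5 = 66.65

66.65 dB


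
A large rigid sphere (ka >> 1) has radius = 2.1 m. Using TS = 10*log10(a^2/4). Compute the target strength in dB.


TS = 10*log10(2.1^2 / 4) = 10*log10(1.1025) = 0.42

0.42 dB


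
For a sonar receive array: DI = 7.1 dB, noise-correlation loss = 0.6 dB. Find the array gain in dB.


6.5 dB


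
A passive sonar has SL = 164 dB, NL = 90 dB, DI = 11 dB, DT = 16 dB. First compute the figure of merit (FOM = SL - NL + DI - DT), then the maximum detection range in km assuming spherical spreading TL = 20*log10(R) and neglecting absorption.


Step 1: FOM = SL - NL + DI - DT = 164 - 90 + 11 - 16 = 69 dB
Step 2: at max range FOM = TL = 20*log10(R), so R = 10^(69/20) = 2818.38 m = 2.82 km

2.82 km


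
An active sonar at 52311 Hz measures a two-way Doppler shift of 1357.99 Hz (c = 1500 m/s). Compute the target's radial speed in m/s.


19.47 m/s


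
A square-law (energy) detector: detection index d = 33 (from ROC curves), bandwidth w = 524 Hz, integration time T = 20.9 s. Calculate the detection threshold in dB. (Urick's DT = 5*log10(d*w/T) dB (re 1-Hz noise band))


14.59 dB


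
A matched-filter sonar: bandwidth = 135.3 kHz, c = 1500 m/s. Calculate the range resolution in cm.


0.55 cm


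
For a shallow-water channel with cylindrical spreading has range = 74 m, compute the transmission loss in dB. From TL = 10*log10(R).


TL = 10*log10(74) = 18.69

18.69 dB


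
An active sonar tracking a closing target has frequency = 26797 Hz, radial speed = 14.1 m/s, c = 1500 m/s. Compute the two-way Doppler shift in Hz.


fd = 2*f*v/c = 2 * 26797 * 14.1 / 1500 = 503.78

503.78 Hz


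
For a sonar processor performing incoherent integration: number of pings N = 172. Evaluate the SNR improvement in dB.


11.18 dB


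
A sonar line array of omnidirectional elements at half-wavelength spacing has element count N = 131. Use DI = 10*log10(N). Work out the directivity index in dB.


21.17 dB


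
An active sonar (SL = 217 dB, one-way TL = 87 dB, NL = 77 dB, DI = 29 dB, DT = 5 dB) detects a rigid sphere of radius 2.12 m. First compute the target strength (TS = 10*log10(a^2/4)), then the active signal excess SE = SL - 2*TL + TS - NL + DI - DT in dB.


Step 1: TS = 10*log10(2.12^2/4) = 0.51 dB
Step 2: SE = SL - 2*TL + TS - NL + DI - DT = 217 - 2*87 + (0.51) - 77 + 29 - 5 = -9.49

-9.49 dB


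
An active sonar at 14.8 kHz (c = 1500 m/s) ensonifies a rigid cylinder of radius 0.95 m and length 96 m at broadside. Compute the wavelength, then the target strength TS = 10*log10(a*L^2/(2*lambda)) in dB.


Step 1: lambda = c/f = 1500/14800 = 0.10135 m
Step 2: TS = 10*log10(a*L^2/(2*lambda)) = 10*log10(0.95*96^2/(2*0.10135)) = 46.35

46.35 dB


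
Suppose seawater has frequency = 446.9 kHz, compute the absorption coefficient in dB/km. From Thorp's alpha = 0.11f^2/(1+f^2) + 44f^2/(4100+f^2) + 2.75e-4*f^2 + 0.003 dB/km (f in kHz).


98.151 dB/km


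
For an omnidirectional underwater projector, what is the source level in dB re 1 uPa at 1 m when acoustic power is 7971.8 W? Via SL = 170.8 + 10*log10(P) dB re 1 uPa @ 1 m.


209.82 dB


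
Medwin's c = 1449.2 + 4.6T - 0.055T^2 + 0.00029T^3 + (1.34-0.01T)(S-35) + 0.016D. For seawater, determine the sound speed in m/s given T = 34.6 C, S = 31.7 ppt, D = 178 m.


1554.1 m/s


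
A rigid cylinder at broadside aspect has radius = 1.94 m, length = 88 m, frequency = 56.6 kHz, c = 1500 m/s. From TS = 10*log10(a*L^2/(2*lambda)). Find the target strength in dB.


lambda = 1500/56600 = 0.0265 m
TS = 10*log10(1.94*88^2/(2*0.0265)) = 54.52

54.52 dB


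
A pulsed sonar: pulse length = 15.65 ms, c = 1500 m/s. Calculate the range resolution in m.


dR = c*tau/2 = 1500 * 15.65e-3 / 2 = 11.7375

11.7375 m


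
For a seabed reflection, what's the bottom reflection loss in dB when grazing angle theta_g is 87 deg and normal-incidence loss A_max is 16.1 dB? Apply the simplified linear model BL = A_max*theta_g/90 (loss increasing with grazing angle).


15.56 dB


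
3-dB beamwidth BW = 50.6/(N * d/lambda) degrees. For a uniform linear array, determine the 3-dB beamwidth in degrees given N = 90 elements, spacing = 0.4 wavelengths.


BW = 50.6 / (90 * 0.4) = 50.6 / 36.0 = 1.41

1.41 deg


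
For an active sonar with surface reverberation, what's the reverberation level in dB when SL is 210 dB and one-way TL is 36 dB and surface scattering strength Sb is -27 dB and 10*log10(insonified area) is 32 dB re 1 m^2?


RL = SL - 2*TL + Sb + 10*log10(A) = 210 - 2*36 + (-27) + 32 = 143

143 dB


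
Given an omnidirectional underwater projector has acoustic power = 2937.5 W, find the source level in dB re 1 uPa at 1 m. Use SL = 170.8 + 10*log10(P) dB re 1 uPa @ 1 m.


SL = 170.8 + 10*log10(2937.5) = 170.8 + 34.68 = 205.48

205.48 dB


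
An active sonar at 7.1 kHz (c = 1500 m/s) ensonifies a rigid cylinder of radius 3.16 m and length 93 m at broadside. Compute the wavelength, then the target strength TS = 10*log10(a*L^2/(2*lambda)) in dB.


Step 1: lambda = c/f = 1500/7100 = 0.21127 m
Step 2: TS = 10*log10(a*L^2/(2*lambda)) = 10*log10(3.16*93^2/(2*0.21127)) = 48.11

48.11 dB


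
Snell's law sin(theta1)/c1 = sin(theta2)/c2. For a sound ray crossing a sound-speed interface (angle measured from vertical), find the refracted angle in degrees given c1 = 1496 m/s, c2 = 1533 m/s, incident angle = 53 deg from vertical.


sin(theta2) = (c2/c1)*sin(theta1) = (1533/1496)*sin(53 deg) = 0.81839
theta2 = arcsin(0.81839) = 54.92

54.92 deg
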